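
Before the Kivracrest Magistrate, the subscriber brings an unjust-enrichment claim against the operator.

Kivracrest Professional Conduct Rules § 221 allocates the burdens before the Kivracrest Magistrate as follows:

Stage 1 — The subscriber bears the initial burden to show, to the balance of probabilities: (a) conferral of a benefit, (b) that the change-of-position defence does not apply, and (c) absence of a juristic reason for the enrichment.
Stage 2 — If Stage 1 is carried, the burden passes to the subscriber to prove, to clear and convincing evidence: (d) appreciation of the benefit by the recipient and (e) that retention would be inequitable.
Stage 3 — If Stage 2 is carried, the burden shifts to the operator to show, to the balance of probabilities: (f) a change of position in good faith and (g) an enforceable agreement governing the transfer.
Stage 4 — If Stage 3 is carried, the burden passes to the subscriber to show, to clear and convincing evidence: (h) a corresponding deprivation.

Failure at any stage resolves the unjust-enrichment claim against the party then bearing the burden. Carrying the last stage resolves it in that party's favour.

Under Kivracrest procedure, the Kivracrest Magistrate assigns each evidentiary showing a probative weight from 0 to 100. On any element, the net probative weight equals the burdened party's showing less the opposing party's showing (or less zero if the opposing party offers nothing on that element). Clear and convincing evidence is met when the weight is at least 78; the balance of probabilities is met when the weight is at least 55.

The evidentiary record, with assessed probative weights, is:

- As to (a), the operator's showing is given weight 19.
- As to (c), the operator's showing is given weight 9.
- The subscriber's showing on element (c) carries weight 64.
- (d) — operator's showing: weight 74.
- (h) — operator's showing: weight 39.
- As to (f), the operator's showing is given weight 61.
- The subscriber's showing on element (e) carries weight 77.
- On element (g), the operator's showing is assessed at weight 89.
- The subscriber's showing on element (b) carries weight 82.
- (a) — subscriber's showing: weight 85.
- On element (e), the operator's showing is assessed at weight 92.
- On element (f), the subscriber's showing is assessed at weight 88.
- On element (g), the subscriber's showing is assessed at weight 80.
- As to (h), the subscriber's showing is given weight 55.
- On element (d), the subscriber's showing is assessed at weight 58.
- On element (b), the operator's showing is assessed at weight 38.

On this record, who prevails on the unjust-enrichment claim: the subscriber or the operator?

Stage 1 (subscriber, the balance of probabilities, weight is at least 55): (a) net 85−19=66 ≥ 55 — meets; (b) net 82−38=44 < 55 — fails; (c) net 64−9=55 ≥ 55 — meets.
  Not every element is met, so the subscriber fails to carry Stage 1.
The analysis ends at Stage 1; the operator prevails.

operator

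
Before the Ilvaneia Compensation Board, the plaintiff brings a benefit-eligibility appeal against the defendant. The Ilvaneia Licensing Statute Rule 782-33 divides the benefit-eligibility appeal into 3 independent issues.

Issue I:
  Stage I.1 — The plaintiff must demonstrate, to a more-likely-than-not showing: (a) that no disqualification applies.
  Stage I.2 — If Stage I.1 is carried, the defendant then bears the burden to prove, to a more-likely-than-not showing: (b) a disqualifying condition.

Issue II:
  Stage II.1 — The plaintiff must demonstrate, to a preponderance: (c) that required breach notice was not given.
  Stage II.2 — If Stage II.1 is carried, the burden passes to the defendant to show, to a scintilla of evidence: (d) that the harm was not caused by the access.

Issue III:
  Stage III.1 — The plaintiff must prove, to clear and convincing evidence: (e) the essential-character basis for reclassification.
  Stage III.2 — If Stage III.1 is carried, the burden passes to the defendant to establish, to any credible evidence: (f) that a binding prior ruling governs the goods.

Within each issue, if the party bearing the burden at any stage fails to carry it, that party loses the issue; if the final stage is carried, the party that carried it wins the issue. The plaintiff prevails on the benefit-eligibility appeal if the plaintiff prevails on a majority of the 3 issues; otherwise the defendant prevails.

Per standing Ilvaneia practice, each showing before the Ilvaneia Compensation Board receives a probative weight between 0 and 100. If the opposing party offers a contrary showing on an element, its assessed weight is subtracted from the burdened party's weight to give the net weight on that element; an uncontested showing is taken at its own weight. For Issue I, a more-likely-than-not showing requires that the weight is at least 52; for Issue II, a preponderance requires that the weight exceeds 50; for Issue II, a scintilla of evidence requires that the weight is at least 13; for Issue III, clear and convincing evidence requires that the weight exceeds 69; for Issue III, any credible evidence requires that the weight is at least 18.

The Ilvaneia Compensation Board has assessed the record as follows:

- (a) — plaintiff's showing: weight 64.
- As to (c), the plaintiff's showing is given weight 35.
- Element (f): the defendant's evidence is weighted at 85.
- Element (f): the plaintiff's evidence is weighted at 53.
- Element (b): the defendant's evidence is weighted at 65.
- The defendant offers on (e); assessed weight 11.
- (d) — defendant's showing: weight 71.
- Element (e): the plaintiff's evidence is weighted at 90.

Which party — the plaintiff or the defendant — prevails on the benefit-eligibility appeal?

— Issue I —
At Stage I.1 the plaintiff must meet a more-likely-than-not showing (weight is at least 52): on (a) the weight is 64, ≥ 52, so (a) meets the standard.
  Stage I.1 carried; the burden shifts to the defendant.
At Stage I.2 the defendant must meet a more-likely-than-not showing (weight is at least 52): on (b) the weight is 65, which does reach 52, so (b) meets the standard.
  All elements met at the final stage.
All stages carried — the defendant prevails on this issue.
— Issue II —
Stage II.1 (plaintiff, a preponderance, weight exceeds 50): (c) 35 ≤ 50 — fails.
  Stage II.1 not carried; the plaintiff fails its burden.
So the defendant prevails on this issue.
— Issue III —
At Stage III.1 the plaintiff must meet clear and convincing evidence (weight exceeds 69): on (e) the weight is 90 less the opposing 11 gives net 79, > 69, so (e) meets the standard.
  The plaintiff carries Stage III.1; the defendant now bears the burden.
At Stage III.2 the defendant must meet any credible evidence (weight is at least 18): on (f) the weight is 85 less the opposing 53 gives net 32, ≥ 18, so (f) meets the standard.
  All elements met at the final stage.
Every stage carried; the defendant prevails on this issue.
Per-issue: Issue I → defendant; Issue II → defendant; Issue III → defendant. The plaintiff must prevail on a majority of issues; overall, the defendant prevails.

defendant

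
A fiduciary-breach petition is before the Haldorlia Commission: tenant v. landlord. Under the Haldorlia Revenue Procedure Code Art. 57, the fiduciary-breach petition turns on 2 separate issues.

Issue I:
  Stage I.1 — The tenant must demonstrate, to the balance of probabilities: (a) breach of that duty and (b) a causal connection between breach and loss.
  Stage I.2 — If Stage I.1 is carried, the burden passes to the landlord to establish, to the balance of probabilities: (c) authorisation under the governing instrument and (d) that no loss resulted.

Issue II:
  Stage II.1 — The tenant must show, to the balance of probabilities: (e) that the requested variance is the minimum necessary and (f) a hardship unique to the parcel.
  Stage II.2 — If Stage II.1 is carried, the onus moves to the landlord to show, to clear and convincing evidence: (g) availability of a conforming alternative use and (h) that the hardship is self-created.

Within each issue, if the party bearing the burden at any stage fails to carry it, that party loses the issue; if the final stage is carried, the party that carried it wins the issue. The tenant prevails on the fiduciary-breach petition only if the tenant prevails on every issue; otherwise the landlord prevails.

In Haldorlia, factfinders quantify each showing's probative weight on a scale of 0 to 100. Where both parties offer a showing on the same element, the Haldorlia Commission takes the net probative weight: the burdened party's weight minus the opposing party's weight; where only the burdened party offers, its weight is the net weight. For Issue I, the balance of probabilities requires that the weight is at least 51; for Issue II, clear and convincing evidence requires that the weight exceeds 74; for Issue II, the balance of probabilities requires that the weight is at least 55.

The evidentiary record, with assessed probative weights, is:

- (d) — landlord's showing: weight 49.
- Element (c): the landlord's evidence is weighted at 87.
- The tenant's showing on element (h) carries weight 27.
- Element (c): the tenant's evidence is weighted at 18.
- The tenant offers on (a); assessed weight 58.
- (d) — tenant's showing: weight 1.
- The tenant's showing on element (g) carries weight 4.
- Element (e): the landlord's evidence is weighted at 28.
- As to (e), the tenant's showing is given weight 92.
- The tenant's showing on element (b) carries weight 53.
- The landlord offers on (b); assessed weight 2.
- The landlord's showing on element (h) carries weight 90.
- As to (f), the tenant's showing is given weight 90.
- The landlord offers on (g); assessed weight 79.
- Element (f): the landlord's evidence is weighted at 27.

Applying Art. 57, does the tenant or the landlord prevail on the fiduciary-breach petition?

— Issue I —
Stage I.1 — burden on tenant; standard: the balance of probabilities (weight is at least 51).
    (a): 58 ≥ 51 [met]
    (b): 53 − 2 = 51 ≥ 51 [met]
  Stage I.1 carried; the burden shifts to the landlord.
Stage I.2 — burden on landlord; standard: the balance of probabilities (weight is at least 51).
    (c): 87 − 18 = 69 ≥ 51 [met]
    (d): 49 − 1 = 48 < 51 [not met]
  Stage I.2 not carried; the landlord fails its burden.
So the tenant prevails on this issue.
— Issue II —
At Stage II.1 the tenant must meet the balance of probabilities (weight is at least 55): on (e) the weight is 92 less the opposing 28 gives net 64, ≥ 55, so (e) meets the standard; on (f) the weight is 90 less the opposing 27 gives net 63, which does reach 55, so (f) meets the standard.
  Stage II.1 is satisfied; the onus moves to the landlord.
At Stage II.2 the landlord must meet clear and convincing evidence (weight exceeds 74): on (g) the weight is 79 less the opposing 4 gives net 75, which does exceed 74, so (g) meets the standard; on (h) the weight is 90 less the opposing 27 gives net 63, ≤ 74, so (h) does not meet the standard.
  Stage II.2 not carried; the landlord fails its burden.
So the tenant prevails on this issue.
Per-issue: Issue I → tenant; Issue II → tenant. The tenant must prevail on every issue; overall, the tenant prevails.

tenant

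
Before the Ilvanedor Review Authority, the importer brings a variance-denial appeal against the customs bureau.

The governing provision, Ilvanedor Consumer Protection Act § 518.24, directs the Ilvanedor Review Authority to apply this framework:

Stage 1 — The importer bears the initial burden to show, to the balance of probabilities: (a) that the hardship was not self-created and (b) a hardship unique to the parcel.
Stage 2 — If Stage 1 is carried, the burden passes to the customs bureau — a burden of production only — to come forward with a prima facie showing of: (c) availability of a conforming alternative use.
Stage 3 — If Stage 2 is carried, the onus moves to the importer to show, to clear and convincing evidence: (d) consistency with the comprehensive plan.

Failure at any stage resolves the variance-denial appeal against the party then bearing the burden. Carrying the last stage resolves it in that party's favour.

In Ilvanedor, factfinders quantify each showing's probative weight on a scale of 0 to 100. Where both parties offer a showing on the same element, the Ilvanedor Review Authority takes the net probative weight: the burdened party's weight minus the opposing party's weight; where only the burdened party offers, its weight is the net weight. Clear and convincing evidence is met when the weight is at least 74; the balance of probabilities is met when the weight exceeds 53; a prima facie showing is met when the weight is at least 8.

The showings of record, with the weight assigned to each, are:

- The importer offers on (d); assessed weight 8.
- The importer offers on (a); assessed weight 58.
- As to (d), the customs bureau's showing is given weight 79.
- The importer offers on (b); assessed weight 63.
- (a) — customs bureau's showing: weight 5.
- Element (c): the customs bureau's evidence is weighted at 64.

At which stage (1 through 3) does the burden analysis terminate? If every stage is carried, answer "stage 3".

Stage 1 — burden on importer; standard: the balance of probabilities (weight exceeds 53).
    (a): 58 − 5 = 53 ≤ 53 [not met]
    (b): 63 > 53 [met]
  Stage 1 not carried; the importer fails its burden.
So the customs bureau prevails.

stage 1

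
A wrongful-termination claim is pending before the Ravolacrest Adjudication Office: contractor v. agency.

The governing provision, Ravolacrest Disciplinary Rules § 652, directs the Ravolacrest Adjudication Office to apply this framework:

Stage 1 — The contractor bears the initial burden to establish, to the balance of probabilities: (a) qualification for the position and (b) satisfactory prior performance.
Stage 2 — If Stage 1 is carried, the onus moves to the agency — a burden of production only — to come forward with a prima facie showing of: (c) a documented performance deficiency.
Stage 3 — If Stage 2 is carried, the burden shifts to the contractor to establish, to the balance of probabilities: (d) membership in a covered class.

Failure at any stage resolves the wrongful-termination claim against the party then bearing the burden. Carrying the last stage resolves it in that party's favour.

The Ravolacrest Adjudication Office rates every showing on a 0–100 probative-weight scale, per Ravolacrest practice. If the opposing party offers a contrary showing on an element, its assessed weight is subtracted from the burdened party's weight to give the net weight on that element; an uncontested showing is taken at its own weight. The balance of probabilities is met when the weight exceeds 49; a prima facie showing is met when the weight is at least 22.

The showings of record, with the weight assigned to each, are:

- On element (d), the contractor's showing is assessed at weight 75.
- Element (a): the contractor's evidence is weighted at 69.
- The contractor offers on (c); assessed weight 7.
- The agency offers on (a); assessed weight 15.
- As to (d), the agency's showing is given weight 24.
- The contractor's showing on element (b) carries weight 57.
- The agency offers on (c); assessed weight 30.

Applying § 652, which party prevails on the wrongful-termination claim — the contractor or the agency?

contractor

Stage 1 (contractor, the balance of probabilities, weight exceeds 49): (a) net 69−15=54 > 49 — meets; (b) 57 > 49 — meets.
  All elements met. The burden passes to the agency.
Stage 2 (agency, a prima facie showing, weight is at least 22): (c) net 30−7=23 ≥ 22 — meets.
  Stage 2 is satisfied; the onus moves to the contractor.
Stage 3 (contractor, the balance of probabilities, weight exceeds 49): (d) net 75−24=51 > 49 — meets.
  Stage 3 carried; the final stage is satisfied.
All stages carried — the contractor prevails.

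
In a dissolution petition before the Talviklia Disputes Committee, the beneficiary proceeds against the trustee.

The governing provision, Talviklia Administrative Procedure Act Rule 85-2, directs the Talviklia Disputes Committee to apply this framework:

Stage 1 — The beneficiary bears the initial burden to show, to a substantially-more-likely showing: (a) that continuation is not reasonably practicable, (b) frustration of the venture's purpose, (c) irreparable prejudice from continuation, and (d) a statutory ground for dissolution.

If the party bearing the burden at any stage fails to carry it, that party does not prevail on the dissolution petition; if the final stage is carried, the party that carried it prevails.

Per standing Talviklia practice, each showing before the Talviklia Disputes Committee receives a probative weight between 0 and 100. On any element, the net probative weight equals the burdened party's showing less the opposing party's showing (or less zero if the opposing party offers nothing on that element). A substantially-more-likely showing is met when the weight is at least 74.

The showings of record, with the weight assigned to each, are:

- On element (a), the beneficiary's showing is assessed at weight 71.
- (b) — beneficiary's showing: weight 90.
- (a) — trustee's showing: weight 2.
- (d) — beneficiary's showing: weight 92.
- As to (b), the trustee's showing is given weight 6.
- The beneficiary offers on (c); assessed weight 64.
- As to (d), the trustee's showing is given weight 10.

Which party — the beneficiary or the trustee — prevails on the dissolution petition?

At Stage 1 the beneficiary must meet a substantially-more-likely showing (weight is at least 74): on (a) the weight is 71 less the opposing 2 gives net 69, < 74, so (a) does not meet the standard; on (b) the weight is 90 less the opposing 6 gives net 84, which does reach 74, so (b) meets the standard; on (c) the weight is 64, < 74, so (c) does not meet the standard; on (d) the weight is 92 less the opposing 10 gives net 82, ≥ 74, so (d) meets the standard.
  Not every element is met, so the beneficiary fails to carry Stage 1.
The trustee prevails.

trustee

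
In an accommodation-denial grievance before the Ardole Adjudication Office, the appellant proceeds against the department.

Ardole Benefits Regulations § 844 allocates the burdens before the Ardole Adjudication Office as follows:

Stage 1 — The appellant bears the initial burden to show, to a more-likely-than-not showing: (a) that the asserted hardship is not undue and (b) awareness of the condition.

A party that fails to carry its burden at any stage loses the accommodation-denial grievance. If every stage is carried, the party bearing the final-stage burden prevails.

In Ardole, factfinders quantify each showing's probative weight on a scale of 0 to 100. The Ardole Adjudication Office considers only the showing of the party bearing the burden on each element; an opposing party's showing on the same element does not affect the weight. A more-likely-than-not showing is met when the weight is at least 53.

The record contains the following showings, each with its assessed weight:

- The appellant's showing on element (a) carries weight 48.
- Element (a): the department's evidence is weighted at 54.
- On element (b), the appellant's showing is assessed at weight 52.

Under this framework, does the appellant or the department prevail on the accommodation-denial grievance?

department

Stage 1 (appellant, a more-likely-than-not showing, weight is at least 53): (a) 48 (department's 54 disregarded) < 53 — fails; (b) 52 < 53 — fails.
  The appellant does not carry Stage 1.
So the department prevails.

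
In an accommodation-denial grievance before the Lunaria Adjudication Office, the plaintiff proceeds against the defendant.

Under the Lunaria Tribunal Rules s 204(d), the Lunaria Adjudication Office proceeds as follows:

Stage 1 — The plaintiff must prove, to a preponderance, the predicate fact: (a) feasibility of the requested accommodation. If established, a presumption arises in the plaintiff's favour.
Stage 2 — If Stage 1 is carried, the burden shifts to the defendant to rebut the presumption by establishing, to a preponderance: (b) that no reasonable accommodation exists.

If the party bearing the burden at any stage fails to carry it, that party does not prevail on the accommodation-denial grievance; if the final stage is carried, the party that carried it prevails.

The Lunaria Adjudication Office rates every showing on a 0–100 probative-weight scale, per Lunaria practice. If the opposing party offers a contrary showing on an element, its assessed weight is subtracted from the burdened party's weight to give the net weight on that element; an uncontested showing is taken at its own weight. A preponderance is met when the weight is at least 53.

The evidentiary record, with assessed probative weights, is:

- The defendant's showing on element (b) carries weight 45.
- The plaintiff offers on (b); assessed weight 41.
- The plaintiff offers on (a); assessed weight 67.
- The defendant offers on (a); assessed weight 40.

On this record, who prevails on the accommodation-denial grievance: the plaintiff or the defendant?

Stage 1 — burden on plaintiff; standard: a preponderance (weight is at least 53).
    (a): 67 − 40 = 27 < 53 [not met]
  Stage 1 not carried; the plaintiff fails its burden.
The defendant prevails.

defendant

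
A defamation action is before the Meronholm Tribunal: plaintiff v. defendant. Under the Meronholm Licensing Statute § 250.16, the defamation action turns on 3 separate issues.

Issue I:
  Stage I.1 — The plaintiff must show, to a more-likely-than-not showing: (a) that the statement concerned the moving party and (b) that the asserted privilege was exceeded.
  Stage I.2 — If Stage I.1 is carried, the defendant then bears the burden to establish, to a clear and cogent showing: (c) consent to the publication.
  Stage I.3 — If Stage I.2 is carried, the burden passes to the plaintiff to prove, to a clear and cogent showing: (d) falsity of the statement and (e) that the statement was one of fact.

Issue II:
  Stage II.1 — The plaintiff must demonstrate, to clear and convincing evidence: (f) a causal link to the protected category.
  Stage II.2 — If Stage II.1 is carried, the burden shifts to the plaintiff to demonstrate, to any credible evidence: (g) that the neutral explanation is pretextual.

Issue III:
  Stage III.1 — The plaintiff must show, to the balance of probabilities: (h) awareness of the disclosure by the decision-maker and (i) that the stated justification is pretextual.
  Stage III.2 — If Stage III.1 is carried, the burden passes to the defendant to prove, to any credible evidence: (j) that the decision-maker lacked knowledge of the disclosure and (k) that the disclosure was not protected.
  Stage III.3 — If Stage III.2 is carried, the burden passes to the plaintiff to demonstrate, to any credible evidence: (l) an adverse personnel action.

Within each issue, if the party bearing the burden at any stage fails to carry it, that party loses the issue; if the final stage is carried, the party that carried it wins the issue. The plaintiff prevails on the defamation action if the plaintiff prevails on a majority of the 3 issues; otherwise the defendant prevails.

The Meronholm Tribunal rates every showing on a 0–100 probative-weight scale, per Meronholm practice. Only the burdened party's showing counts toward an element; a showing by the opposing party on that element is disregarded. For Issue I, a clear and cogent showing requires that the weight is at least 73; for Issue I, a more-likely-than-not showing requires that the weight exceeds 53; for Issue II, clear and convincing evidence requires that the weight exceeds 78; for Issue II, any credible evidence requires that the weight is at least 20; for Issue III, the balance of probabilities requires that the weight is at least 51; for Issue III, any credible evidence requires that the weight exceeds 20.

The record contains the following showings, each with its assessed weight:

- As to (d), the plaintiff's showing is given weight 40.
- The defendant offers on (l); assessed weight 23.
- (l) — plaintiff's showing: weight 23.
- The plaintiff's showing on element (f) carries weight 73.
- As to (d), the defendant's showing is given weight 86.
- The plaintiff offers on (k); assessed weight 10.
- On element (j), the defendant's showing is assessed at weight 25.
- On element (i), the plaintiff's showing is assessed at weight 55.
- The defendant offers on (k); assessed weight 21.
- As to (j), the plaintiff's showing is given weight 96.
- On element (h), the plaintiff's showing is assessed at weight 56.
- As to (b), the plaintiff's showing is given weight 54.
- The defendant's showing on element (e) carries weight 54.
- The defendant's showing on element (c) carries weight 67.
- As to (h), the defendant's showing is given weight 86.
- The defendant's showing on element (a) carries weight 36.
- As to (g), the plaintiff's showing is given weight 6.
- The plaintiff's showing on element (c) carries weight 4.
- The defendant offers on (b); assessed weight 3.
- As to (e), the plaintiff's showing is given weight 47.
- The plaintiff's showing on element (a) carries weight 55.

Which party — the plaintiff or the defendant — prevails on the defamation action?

plaintiff

— Issue I —
Stage I.1 (plaintiff, a more-likely-than-not showing, weight exceeds 53): (a) 55 (defendant's 36 disregarded) > 53 — meets; (b) 54 (defendant's 3 disregarded) > 53 — meets.
  All elements met. The burden passes to the defendant.
Stage I.2 (defendant, a clear and cogent showing, weight is at least 73): (c) 67 (plaintiff's 4 disregarded) < 73 — fails.
  The defendant does not carry Stage I.2.
The analysis ends at Stage I.2; the plaintiff prevails on this issue.
— Issue II —
At Stage II.1 the plaintiff must meet clear and convincing evidence (weight exceeds 78): on (f) the weight is 73, ≤ 78, so (f) does not meet the standard.
  The plaintiff does not carry Stage II.1.
The defendant prevails on this issue.
— Issue III —
Stage III.1 (plaintiff, the balance of probabilities, weight is at least 51): (h) 56 (defendant's 86 disregarded) ≥ 51 — meets; (i) 55 ≥ 51 — meets.
  The plaintiff carries Stage III.1; the defendant now bears the burden.
Stage III.2 (defendant, any credible evidence, weight exceeds 20): (j) 25 (plaintiff's 96 disregarded) > 20 — meets; (k) 21 (plaintiff's 10 disregarded) > 20 — meets.
  The defendant carries Stage III.2; the plaintiff now bears the burden.
Stage III.3 (plaintiff, any credible evidence, weight exceeds 20): (l) 23 (defendant's 23 disregarded) > 20 — meets.
  The plaintiff carries the last stage.
Every stage carried; the plaintiff prevails on this issue.
Per-issue: Issue I → plaintiff; Issue II → defendant; Issue III → plaintiff. The plaintiff must prevail on a majority of issues; overall, the plaintiff prevails.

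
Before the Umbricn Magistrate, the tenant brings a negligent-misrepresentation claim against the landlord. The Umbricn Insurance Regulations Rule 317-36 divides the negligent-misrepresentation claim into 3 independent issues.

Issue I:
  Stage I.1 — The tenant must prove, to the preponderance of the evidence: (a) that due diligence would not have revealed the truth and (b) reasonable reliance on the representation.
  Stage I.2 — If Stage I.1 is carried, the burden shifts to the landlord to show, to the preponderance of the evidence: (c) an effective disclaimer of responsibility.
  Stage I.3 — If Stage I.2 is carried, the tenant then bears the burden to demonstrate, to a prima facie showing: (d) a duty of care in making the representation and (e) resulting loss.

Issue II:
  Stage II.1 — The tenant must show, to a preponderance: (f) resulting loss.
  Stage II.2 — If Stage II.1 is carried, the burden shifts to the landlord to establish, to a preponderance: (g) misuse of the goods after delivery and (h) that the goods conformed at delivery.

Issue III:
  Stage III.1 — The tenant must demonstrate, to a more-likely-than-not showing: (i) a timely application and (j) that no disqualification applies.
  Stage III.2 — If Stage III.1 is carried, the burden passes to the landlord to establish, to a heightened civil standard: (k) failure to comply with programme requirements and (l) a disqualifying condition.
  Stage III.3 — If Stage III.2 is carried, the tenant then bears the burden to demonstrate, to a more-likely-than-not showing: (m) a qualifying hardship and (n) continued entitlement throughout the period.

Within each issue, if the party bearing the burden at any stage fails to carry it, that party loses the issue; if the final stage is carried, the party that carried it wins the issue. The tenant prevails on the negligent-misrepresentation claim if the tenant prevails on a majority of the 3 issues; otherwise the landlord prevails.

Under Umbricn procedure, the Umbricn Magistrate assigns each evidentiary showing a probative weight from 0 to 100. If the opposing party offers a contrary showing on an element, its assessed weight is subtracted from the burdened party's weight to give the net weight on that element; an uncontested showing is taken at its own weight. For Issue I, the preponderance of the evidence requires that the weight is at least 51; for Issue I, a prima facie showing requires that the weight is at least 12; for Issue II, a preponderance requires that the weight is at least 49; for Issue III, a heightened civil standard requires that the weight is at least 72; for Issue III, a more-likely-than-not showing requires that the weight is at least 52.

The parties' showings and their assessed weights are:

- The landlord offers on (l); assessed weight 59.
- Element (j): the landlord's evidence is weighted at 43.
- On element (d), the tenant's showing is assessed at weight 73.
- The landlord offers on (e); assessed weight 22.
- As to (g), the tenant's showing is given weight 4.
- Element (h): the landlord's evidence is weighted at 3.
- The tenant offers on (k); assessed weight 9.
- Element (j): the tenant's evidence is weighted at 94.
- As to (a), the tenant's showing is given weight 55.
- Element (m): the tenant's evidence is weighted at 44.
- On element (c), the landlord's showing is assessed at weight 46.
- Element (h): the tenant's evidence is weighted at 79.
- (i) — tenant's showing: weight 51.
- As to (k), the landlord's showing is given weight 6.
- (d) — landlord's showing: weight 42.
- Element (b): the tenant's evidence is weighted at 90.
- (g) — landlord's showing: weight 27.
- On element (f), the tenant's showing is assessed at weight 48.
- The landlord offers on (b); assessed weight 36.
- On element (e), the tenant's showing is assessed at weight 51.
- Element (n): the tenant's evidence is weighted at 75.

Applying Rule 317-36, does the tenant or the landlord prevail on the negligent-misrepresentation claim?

— Issue I —
Stage I.1 (tenant, the preponderance of the evidence, weight is at least 51): (a) 55 ≥ 51 — meets; (b) net 90−36=54 ≥ 51 — meets.
  Stage I.1 is satisfied; the onus moves to the landlord.
Stage I.2 (landlord, the preponderance of the evidence, weight is at least 51): (c) 46 < 51 — fails.
  Not every element is met, so the landlord fails to carry Stage I.2.
So the tenant prevails on this issue.
— Issue II —
Stage II.1 — burden on tenant; standard: a preponderance (weight is at least 49).
    (f): 48 < 49 [not met]
  The tenant does not carry Stage II.1.
The analysis ends at Stage II.1; the landlord prevails on this issue.
— Issue III —
Stage III.1 (tenant, a more-likely-than-not showing, weight is at least 52): (i) 51 < 52 — fails; (j) net 94−43=51 < 52 — fails.
  Not every element is met, so the tenant fails to carry Stage III.1.
The landlord prevails on this issue.
Per-issue: Issue I → tenant; Issue II → landlord; Issue III → landlord. The tenant must prevail on a majority of issues; overall, the landlord prevails.

landlord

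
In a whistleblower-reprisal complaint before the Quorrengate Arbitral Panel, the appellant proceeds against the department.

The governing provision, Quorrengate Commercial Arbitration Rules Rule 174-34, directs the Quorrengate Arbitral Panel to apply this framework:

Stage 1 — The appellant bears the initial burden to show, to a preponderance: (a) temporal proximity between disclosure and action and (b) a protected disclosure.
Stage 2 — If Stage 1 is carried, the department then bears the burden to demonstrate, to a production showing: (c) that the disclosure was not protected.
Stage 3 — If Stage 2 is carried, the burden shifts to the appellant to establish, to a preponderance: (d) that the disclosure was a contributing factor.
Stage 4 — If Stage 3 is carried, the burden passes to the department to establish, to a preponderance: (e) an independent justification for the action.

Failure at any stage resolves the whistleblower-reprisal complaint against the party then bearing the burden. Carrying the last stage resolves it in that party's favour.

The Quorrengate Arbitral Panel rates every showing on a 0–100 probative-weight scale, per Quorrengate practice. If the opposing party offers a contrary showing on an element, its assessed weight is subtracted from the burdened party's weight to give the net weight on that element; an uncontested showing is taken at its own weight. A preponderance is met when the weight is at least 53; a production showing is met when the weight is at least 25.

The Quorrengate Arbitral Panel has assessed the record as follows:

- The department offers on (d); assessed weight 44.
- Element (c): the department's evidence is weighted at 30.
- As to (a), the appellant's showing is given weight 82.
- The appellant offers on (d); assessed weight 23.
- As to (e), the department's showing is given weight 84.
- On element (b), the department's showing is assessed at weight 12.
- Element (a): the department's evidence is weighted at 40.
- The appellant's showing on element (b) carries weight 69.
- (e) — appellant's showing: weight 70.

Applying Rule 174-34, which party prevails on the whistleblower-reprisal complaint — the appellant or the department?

Stage 1 — burden on appellant; standard: a preponderance (weight is at least 53).
    (a): 82 − 40 = 42 < 53 [not met]
    (b): 69 − 12 = 57 ≥ 53 [met]
  Stage 1 not carried; the appellant fails its burden.
The department prevails.

department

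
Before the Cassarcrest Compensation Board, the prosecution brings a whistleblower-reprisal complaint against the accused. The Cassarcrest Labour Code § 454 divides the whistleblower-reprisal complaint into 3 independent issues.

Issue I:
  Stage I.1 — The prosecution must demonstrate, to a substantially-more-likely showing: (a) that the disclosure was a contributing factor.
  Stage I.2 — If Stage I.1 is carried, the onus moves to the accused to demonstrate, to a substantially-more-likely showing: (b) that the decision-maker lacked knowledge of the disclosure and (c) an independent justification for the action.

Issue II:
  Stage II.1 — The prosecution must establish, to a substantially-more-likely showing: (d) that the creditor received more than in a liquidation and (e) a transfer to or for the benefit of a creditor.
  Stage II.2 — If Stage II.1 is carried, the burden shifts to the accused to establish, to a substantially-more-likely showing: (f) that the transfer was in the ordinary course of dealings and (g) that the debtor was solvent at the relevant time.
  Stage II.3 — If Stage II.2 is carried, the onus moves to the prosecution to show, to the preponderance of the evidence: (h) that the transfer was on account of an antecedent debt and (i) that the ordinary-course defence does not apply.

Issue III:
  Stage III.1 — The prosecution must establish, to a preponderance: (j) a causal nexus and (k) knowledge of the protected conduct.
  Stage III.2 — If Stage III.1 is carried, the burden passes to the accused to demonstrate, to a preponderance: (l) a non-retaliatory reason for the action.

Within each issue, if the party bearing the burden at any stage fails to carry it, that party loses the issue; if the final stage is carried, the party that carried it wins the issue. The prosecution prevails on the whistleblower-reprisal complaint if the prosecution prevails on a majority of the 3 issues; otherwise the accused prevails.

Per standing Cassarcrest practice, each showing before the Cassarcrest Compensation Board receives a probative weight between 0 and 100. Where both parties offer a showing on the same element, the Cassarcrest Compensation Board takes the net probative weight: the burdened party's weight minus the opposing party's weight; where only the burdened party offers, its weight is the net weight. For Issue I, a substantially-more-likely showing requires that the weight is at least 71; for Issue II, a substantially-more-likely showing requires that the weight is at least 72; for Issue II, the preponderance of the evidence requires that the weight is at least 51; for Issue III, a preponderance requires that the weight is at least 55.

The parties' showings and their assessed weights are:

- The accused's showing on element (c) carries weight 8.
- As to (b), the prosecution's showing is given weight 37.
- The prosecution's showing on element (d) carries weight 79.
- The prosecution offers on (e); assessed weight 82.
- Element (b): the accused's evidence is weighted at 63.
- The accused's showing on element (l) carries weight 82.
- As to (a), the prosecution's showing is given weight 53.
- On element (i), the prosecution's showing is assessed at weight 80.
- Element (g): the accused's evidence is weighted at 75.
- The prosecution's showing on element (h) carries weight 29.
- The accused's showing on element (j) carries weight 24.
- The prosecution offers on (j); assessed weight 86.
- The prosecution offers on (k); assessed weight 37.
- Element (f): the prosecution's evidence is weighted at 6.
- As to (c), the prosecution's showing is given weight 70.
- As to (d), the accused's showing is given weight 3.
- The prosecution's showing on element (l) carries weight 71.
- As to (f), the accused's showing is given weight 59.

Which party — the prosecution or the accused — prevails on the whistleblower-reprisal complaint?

accused

— Issue I —
At Stage I.1 the prosecution must meet a substantially-more-likely showing (weight is at least 71): on (a) the weight is 53, < 71, so (a) does not meet the standard.
  Not every element is met, so the prosecution fails to carry Stage I.1.
The accused prevails on this issue.
— Issue II —
Stage II.1 (prosecution, a substantially-more-likely showing, weight is at least 72): (d) net 79−3=76 ≥ 72 — meets; (e) 82 ≥ 72 — meets.
  All elements met. The burden passes to the accused.
Stage II.2 (accused, a substantially-more-likely showing, weight is at least 72): (f) net 59−6=53 < 72 — fails; (g) 75 ≥ 72 — meets.
  Stage II.2 not carried; the accused fails its burden.
The prosecution prevails on this issue.
— Issue III —
Stage III.1 — burden on prosecution; standard: a preponderance (weight is at least 55).
    (j): 86 − 24 = 62 ≥ 55 [met]
    (k): 37 < 55 [not met]
  Stage III.1 not carried; the prosecution fails its burden.
So the accused prevails on this issue.
Per-issue: Issue I → accused; Issue II → prosecution; Issue III → accused. The prosecution must prevail on a majority of issues; overall, the accused prevails.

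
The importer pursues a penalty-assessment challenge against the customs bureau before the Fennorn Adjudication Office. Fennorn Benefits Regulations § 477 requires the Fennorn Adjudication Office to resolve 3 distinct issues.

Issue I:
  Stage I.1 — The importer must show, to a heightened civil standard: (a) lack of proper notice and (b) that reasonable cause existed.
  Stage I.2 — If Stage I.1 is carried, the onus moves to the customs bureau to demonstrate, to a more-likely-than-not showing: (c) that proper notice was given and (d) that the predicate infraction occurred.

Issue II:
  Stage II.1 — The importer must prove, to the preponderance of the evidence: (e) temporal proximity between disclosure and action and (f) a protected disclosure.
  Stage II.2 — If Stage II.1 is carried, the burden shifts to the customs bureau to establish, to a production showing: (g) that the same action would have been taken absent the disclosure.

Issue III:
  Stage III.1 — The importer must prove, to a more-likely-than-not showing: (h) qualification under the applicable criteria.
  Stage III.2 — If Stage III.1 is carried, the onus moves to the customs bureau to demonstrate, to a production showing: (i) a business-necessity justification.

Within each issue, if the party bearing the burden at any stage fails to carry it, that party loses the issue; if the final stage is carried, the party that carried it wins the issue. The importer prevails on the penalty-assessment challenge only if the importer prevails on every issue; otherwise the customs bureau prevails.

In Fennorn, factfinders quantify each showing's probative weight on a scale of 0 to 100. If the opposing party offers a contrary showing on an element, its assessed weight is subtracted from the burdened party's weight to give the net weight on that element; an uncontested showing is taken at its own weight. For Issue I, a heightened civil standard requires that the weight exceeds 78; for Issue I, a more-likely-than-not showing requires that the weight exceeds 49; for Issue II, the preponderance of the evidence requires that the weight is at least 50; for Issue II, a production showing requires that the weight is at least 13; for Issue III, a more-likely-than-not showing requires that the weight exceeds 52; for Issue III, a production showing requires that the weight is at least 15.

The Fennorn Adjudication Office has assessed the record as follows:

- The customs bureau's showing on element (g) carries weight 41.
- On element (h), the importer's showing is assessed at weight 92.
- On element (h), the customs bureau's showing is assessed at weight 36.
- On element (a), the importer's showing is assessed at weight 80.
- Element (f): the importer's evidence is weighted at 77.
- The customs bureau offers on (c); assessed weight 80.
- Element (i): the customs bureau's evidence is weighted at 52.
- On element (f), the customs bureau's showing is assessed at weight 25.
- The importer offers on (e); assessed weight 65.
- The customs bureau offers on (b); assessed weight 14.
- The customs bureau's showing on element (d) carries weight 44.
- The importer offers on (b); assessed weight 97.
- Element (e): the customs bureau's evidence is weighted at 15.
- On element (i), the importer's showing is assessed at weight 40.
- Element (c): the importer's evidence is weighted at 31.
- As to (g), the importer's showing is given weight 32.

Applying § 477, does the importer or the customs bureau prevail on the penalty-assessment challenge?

— Issue I —
Stage I.1 — burden on importer; standard: a heightened civil standard (weight exceeds 78).
    (a): 80 > 78 [met]
    (b): 97 − 14 = 83 > 78 [met]
  Stage I.1 carried; the burden shifts to the customs bureau.
Stage I.2 — burden on customs bureau; standard: a more-likely-than-not showing (weight exceeds 49).
    (c): 80 − 31 = 49 ≤ 49 [not met]
    (d): 44 ≤ 49 [not met]
  The customs bureau does not carry Stage I.2.
So the importer prevails on this issue.
— Issue II —
At Stage II.1 the importer must meet the preponderance of the evidence (weight is at least 50): on (e) the weight is 65 less the opposing 15 gives net 50, which does reach 50, so (e) meets the standard; on (f) the weight is 77 less the opposing 25 gives net 52, which does reach 50, so (f) meets the standard.
  All elements met. The burden passes to the customs bureau.
At Stage II.2 the customs bureau must meet a production showing (weight is at least 13): on (g) the weight is 41 less the opposing 32 gives net 9, < 13, so (g) does not meet the standard.
  The customs bureau does not carry Stage II.2.
So the importer prevails on this issue.
— Issue III —
At Stage III.1 the importer must meet a more-likely-than-not showing (weight exceeds 52): on (h) the weight is 92 less the opposing 36 gives net 56, which does exceed 52, so (h) meets the standard.
  Stage III.1 carried; the burden shifts to the customs bureau.
At Stage III.2 the customs bureau must meet a production showing (weight is at least 15): on (i) the weight is 52 less the opposing 40 gives net 12, < 15, so (i) does not meet the standard.
  Stage III.2 not carried; the customs bureau fails its burden.
So the importer prevails on this issue.
Per-issue: Issue I → importer; Issue II → importer; Issue III → importer. The importer must prevail on every issue; overall, the importer prevails.

importer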